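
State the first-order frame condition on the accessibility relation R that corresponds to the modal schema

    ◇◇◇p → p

∀x ∀y (xR³y → ∃w (y = w ∧ x = w))

This is a Sahlqvist (Geach-type) schema ◇^3□^0p → □^0◇^0p.
First-order correspondent: ∀x ∀y (xR³y → ∃w (y = w ∧ x = w)).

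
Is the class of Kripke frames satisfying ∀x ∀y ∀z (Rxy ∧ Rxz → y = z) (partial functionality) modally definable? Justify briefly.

This is a Sahlqvist condition; the CD axiom ◇p → □p defines it.
Suppose ◇p→□p is valid. Take Rxy, Rxz and set V(p)={y}. Then ◇p at x, so □p at x, so p at z, i.e. z=y.

Definable; ◇p → □p defines it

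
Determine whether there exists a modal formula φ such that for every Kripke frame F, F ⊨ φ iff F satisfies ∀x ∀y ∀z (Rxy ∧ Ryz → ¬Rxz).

Modal frame validity is preserved under surjective bounded morphisms.
The 5-cycle (worlds s,t,u,v,w with s→t→u→v→w→s) is intransitive. Mapping every world to a single reflexive point • is a surjective bounded morphism; the reflexive point is not intransitive (R••∧R•• but R••).
So the class is not modally definable.

No — not modally definable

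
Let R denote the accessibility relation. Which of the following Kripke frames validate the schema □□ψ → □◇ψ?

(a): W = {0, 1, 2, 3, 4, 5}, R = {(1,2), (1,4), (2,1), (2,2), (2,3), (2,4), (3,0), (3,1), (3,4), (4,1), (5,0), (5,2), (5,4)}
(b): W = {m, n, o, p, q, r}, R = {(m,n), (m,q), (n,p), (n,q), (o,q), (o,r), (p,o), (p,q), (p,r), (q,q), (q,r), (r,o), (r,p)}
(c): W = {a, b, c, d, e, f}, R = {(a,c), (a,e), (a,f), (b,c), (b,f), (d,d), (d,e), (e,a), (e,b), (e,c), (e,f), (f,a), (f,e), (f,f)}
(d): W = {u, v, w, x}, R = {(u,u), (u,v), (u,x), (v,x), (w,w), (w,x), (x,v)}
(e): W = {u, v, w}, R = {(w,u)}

(b), (d)

Frame correspondent (Sahlqvist): ∀x ∀z (xRz → ∃w (xR²w ∧ zRw)) — i.e. a generalized confluence (Geach) condition.
(a): fails — 3R0 but no w with 3R²w and 0Rw.
(b): ✓.
(c): fails — aRc but no w with aR²w and cRw.
(d): ✓.
(e): fails — wRu but no t with wR²t and uRt.
Valid on: (b), (d).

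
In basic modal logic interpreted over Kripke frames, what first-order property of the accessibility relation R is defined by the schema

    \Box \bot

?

emptiness of R

This is the Ver axiom.
It corresponds to emptiness of R: \forall x \forall y \neg Rxy.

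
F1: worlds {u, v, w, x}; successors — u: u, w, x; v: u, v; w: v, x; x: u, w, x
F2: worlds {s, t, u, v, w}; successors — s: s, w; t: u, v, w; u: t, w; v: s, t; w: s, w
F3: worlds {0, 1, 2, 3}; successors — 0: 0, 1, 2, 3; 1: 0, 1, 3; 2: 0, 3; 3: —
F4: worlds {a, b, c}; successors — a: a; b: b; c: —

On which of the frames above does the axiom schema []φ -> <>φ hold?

F1, F2

The schema corresponds to seriality: forall x exists y Rxy.
F1: holds.
F2: holds.
F3: fails — world 3 has no successor.
F4: fails — world c has no successor.
Valid on: F1, F2.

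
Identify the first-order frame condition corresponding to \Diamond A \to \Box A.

Partial functionality

Suppose ◇A→□A is valid. Take Rxy, Rxz and set V(A)={y}. Then ◇A at x, so □A at x, so A at z, i.e. z=y.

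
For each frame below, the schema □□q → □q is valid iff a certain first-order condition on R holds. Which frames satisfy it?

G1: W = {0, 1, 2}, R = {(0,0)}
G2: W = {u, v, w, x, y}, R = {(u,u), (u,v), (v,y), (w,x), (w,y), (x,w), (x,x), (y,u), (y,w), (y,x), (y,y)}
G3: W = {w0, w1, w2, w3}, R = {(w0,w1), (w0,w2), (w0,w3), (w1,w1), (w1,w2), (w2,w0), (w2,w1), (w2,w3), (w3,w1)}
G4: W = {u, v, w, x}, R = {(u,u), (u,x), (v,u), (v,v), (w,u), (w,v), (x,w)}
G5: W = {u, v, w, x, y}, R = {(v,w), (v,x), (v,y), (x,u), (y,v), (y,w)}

The schema corresponds to density: ∀x ∀y (Rxy → ∃z (Rxz ∧ Rzy)).
G1: satisfies the condition.
G2: satisfies the condition.
G3: fails — Rw2w0 but no z with Rw2z and Rzw0.
G4: fails — Rxw but no z with Rxz and Rzw.
G5: fails — Rxu but no z with Rxz and Rzu.

G1, G2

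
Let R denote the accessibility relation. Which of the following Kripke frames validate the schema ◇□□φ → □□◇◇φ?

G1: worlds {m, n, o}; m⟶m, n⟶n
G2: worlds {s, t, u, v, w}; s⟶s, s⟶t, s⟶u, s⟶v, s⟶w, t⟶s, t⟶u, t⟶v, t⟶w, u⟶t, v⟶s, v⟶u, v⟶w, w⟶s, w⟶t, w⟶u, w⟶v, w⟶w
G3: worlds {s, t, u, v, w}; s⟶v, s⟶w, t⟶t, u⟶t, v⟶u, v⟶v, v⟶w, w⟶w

This is the axiom for a generalized confluence (Geach) condition; its first-order frame correspondent is ∀x ∀y ∀z ((xRy ∧ xR²z) → ∃w (yR²w ∧ zR²w)).
G1: condition met.
G2: condition met.
G3: fails — sRw, sR²u but no w* with wR²w* and uR²w*.
Valid on: G1, G2.

G1, G2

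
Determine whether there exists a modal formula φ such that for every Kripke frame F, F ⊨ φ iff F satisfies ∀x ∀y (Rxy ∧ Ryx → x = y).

Any modally definable frame class is closed under surjective bounded morphisms.
The 4-cycle (worlds a,b,c,d with a→b→c→d→a) is antisymmetric. Sending even-indexed worlds to s and odd-indexed worlds to t is a surjective bounded morphism onto the two-world frame with s↔t, which is not antisymmetric.
So no modal formula (or set of formulas) defines exactly the antisymmetric frames.

Not definable by any modal formula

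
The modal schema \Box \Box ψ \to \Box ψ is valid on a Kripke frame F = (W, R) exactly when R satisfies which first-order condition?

Density

Suppose □□ψ→□ψ is valid. Take Rxy and set V(ψ)={w : xR²w}. Then □□ψ at x, so □ψ at x, so ψ at y, i.e. ∃z(Rxz∧Rzy).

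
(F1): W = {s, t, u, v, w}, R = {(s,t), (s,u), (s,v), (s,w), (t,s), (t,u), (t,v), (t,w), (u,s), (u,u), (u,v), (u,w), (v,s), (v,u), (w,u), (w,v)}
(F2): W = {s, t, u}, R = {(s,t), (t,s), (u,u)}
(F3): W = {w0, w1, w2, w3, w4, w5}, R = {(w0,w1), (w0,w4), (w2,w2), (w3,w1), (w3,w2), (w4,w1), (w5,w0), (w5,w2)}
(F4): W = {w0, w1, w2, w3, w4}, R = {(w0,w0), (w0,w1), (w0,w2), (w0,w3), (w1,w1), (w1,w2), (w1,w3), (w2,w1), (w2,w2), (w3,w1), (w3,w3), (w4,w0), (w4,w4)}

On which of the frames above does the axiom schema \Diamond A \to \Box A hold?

(F2)

The schema corresponds to partial functionality: \forall x \forall y \forall z (Rxy \wedge Rxz \to y = z).
(F1): fails — s sees both t and u.
(F2): satisfies the condition.
(F3): fails — w0 sees both w1 and w4.
(F4): fails — w0 sees both w0 and w1.
Valid on: (F2).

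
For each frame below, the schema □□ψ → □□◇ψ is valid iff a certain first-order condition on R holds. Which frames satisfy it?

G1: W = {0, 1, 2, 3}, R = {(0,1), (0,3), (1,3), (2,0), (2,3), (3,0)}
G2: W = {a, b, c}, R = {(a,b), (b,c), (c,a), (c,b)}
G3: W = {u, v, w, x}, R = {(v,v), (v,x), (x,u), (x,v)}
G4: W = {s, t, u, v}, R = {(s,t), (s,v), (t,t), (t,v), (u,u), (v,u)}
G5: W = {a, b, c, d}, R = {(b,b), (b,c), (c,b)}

Frame correspondent (Sahlqvist): ∀x ∀z (xR²z → ∃w (xR²w ∧ zRw)) — i.e. a generalized confluence (Geach) condition.
G1: fails — 1R²0 but no w with 1R²w and 0Rw.
G2: fails — aR²c but no w with aR²w and cRw.
G3: fails — vR²u but no t with vR²t and uRt.
G4: satisfies the condition.
G5: satisfies the condition.

G4, G5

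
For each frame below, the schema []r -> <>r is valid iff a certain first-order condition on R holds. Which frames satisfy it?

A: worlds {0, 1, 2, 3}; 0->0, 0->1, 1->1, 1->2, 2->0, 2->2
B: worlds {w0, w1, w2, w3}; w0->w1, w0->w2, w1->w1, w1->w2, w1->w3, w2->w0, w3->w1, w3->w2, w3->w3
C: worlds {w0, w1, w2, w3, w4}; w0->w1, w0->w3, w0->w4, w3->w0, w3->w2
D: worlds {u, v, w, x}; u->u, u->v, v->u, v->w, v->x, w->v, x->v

B, D

The schema corresponds to seriality: forall x exists y Rxy.
A: fails — world 3 has no successor.
B: satisfies the condition.
C: fails — world w1 has no successor.
D: satisfies the condition.
Valid on: B, D.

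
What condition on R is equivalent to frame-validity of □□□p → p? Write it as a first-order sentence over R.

This is a Sahlqvist (Geach-type) schema ◇^0□^3p → □^0◇^0p.
First-order correspondent: ∀x ∃w (xR³w ∧ x = w).

∀x ∃w (xR³w ∧ x = w)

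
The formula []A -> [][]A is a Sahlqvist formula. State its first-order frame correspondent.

transitivity

Suppose □A→□□A is valid. Take Rxy, Ryz and set V(A)={w : Rxw}. Then □A at x, so □□A at x, so □A at y, so A at z, i.e. Rxz.
Conversely, any frame satisfying forall x forall y forall z (Rxy & Ryz -> Rxz) validates the schema.
Frame condition: forall x forall y forall z (Rxy & Ryz -> Rxz).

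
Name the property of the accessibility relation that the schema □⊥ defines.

emptiness of R: ∀x ∀y ¬Rxy

This schema is the Ver axiom.
Its frame correspondent is emptiness of R — ∀x ∀y ¬Rxy.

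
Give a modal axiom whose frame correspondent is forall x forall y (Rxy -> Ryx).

p → □◇p

This is symmetry; the standard corresponding axiom is B: p → □◇p.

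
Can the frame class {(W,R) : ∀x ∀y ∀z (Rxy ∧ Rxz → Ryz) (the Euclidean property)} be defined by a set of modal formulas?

Yes — defined by ◇r → □◇r

The condition is the Euclidean property. A defining modal formula is ◇r → □◇r.
Suppose ◇r→□◇r is valid. Take Rxy, Rxz and set V(r)={y}. Then ◇r at x, so □◇r at x, so ◇r at z, so some w with Rzw has r; w=y, i.e. Rzy. By symmetry of the argument, Ryz.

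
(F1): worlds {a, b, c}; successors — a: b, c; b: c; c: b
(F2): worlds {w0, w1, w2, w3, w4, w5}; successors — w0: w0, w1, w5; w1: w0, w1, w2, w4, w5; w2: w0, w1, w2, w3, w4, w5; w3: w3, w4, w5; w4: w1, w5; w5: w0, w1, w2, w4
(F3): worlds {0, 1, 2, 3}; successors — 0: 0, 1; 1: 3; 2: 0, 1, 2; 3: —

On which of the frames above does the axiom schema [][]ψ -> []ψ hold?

(F2)

Frame correspondent (Sahlqvist): forall x forall y (Rxy -> exists z (Rxz & Rzy)) — i.e. density.
(F1): fails — Rbc but no z with Rbz and Rzc.
(F2): satisfies the condition.
(F3): fails — R13 but no z with R1z and Rz3.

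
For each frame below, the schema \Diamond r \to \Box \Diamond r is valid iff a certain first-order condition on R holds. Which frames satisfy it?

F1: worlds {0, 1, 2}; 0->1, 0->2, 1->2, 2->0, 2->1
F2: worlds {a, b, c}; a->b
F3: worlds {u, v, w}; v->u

The schema corresponds to the Euclidean property: \forall x \forall y \forall z (Rxy \wedge Rxz \to Ryz).
F1: fails — R02 and R02 but not R22.
F2: fails — Rab and Rab but not Rbb.
F3: fails — Rvu and Rvu but not Ruu.
Valid on no frame.

none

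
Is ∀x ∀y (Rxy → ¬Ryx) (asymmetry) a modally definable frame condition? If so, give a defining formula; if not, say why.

No — not modally definable

Any modally definable frame class is closed under surjective bounded morphisms.
The 5-cycle (worlds 0,1,2,3,4 with 0→1→2→3→4→0) is asymmetric. Mapping every world to a single reflexive point • is a surjective bounded morphism, and the reflexive point is not asymmetric (R•• but asymmetry requires ¬R••).
So the class is not modally definable.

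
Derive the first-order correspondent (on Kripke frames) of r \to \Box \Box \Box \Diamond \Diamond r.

This is a Sahlqvist (Geach-type) schema ◇^0□^0r → □^3◇^2r.
Minimal-valuation argument: fix x; take any y with xR^0y and any z with xR^3z. Set V(r) to the set of worlds R-reachable from y in exactly 0 steps. Then □^0r holds at y, so the antecedent holds at x; validity forces ◇^2r at z, giving a w with zR^2w and yR^0w.
First-order correspondent: \forall x \forall z (x R^3 z \to \exists w (x = w \wedge z R^2 w)).

\forall x \forall z (x R^3 z \to \exists w (x = w \wedge z R^2 w))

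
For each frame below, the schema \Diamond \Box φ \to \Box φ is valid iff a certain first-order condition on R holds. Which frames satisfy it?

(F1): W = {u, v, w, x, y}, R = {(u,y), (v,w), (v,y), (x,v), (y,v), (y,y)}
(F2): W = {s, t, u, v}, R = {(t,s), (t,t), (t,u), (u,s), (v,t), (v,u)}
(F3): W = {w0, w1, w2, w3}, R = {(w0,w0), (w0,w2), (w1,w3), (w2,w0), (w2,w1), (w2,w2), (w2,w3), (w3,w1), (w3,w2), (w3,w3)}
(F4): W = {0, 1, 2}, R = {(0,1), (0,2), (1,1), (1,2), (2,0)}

none

This is the axiom for a generalized confluence (Geach) condition; its first-order frame correspondent is \forall x \forall y \forall z ((xRy \wedge xRz) \to \exists w (yRw \wedge z = w)).
(F1): fails — vRw, vRw but no t with wRt and w=t.
(F2): fails — tRs, tRs but no w with sRw and s=w.
(F3): fails — w2Rw0, w2Rw1 but no w with w0Rw and w1=w.
(F4): fails — 0R2, 0R1 but no w with 2Rw and 1=w.
Valid on no frame.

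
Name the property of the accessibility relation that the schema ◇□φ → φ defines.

This is frame-equivalent to φ → □◇φ (substitute ¬φ for φ and contrapose).
Suppose φ→□◇φ is valid. Take Rxy and set V(φ)={x}. Then φ at x, so □◇φ at x, so ◇φ at y, so some z with Ryz has φ; z=x, i.e. Ryx.

symmetry: ∀x ∀y (Rxy → Ryx)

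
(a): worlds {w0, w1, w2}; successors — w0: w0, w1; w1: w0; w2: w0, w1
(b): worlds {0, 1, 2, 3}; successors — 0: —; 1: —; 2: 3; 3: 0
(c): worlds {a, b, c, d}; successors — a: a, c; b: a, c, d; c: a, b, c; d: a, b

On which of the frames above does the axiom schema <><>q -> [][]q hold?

(b)

Frame correspondent (Sahlqvist): forall x forall y forall z ((x R^2 y & x R^2 z) -> exists w (y = w & z = w)) — i.e. a generalized confluence (Geach) condition.
(a): fails — w0R²w0, w0R²w1 but w0 ≠ w1.
(b): ✓.
(c): fails — aR²a, aR²b but a ≠ b.
Valid on: (b).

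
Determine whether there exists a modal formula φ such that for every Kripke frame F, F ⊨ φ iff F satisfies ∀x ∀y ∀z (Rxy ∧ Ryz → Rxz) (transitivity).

This is a Sahlqvist condition; the 4 axiom □r → □□r defines it.
Suppose □r→□□r is valid. Take Rxy, Ryz and set V(r)={w : Rxw}. Then □r at x, so □□r at x, so □r at y, so r at z, i.e. Rxz.

Yes — defined by □r → □□r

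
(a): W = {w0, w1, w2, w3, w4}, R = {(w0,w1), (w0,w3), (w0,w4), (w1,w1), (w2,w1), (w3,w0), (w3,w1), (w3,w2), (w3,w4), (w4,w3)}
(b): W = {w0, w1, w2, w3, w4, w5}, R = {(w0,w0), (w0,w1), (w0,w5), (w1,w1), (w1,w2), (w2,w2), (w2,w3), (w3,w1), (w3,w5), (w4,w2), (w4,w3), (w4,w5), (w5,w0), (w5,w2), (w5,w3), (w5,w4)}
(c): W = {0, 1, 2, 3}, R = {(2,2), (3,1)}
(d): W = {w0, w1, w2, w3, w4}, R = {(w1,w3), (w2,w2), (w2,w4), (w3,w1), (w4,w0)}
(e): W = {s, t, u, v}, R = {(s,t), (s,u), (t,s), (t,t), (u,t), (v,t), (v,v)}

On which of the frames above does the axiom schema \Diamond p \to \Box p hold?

(c)

This is the axiom for partial functionality; its first-order frame correspondent is \forall x \forall y \forall z (Rxy \wedge Rxz \to y = z).
(a): fails — w0 sees both w1 and w3.
(b): fails — w0 sees both w0 and w1.
(c): holds.
(d): fails — w2 sees both w2 and w4.
(e): fails — s sees both t and u.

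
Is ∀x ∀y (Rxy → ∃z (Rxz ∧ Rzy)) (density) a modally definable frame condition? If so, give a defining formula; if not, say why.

Definable; □□q → □q defines it

This is a Sahlqvist condition; the C4 axiom □□q → □q defines it.
Suppose □□q→□q is valid. Take Rxy and set V(q)={w : xR²w}. Then □□q at x, so □q at x, so q at y, i.e. ∃z(Rxz∧Rzy).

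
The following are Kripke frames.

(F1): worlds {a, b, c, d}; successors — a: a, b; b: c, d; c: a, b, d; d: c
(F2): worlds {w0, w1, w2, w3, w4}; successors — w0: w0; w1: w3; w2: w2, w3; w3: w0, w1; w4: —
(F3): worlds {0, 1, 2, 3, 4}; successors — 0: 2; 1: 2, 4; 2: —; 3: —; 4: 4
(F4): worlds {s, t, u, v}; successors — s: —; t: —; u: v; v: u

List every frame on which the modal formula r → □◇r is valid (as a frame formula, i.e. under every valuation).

The schema corresponds to symmetry: ∀x ∀y (Rxy → Ryx).
(F1): fails — Rab but not Rba.
(F2): fails — Rw3w0 but not Rw0w3.
(F3): fails — R12 but not R21.
(F4): satisfies the condition.

(F4)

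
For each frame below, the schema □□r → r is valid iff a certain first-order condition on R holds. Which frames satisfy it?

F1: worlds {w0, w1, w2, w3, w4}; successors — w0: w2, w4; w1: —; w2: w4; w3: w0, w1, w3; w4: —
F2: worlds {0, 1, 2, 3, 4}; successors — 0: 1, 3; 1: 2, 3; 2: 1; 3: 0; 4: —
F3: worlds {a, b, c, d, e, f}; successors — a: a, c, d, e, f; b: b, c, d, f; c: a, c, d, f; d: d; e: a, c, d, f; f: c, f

This is the axiom for a generalized confluence (Geach) condition; its first-order frame correspondent is ∀x ∃w (xR²w ∧ x = w).
F1: fails — at w0 but no w with w0R²w and w0=w.
F2: fails — at 4 but no w with 4R²w and 4=w.
F3: condition met.
Valid on: F3.

F3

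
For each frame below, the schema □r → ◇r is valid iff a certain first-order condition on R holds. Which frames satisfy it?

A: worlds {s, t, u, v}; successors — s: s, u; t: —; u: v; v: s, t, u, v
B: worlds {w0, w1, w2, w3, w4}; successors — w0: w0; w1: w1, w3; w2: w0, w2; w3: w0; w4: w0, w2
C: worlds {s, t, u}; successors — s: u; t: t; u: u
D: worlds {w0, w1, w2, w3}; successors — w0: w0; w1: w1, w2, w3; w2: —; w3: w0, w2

B, C

This is the axiom for seriality; its first-order frame correspondent is ∀x ∃y Rxy.
A: fails — world t has no successor.
B: condition met.
C: condition met.
D: fails — world w2 has no successor.
Valid on: B, C.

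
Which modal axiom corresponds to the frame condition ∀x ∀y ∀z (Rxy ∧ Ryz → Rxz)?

□p → □□p

A defining formula is □p → □□p (the 4 axiom).
Suppose □p→□□p is valid. Take Rxy, Ryz and set V(p)={w : Rxw}. Then □p at x, so □□p at x, so □p at y, so p at z, i.e. Rxz.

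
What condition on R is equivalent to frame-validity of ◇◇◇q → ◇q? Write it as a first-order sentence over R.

∀x ∀y (xR³y → ∃w (y = w ∧ xRw))

This is a Sahlqvist (Geach-type) schema ◇^3□^0q → □^0◇^1q.
First-order correspondent: ∀x ∀y (xR³y → ∃w (y = w ∧ xRw)).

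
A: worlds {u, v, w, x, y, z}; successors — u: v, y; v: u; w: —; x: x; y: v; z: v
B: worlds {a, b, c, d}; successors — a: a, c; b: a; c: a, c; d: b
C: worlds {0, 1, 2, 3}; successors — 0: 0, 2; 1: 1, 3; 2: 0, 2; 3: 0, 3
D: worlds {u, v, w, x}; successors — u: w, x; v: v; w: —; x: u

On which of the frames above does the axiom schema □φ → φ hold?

C

Frame correspondent (Sahlqvist): ∀x Rxx — i.e. reflexivity.
A: fails — world u does not see itself.
B: fails — world b does not see itself.
C: holds.
D: fails — world u does not see itself.
Valid on: C.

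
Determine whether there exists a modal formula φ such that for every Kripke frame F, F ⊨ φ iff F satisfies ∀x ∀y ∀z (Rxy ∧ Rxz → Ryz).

Yes — defined by ◇p → □◇p

This is a Sahlqvist condition; the 5 axiom ◇p → □◇p defines it.
Suppose ◇p→□◇p is valid. Take Rxy, Rxz and set V(p)={y}. Then ◇p at x, so □◇p at x, so ◇p at z, so some w with Rzw has p; w=y, i.e. Rzy. By symmetry of the argument, Ryz.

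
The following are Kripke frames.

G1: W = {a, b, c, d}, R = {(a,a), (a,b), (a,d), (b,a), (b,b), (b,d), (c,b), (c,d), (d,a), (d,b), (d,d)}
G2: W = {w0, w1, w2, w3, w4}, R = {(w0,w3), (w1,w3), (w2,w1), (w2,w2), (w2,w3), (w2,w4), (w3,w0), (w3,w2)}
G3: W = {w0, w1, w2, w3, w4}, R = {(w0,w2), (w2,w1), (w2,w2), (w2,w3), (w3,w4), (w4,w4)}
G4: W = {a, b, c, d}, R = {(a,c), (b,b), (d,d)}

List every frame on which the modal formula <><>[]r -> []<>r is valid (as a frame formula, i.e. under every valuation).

G1, G4

This is the axiom for a generalized confluence (Geach) condition; its first-order frame correspondent is forall x forall y forall z ((x R^2 y & xRz) -> exists w (yRw & zRw)).
G1: holds.
G2: fails — w0R²w0, w0Rw3 but no w with w0Rw and w3Rw.
G3: fails — w0R²w1, w0Rw2 but no w with w1Rw and w2Rw.
G4: holds.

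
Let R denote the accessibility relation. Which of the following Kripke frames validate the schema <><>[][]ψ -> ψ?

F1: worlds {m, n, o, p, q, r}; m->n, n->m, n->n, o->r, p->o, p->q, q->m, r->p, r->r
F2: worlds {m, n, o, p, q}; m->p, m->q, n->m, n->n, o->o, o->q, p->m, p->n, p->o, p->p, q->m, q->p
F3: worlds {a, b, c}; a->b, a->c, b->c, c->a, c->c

none

The schema corresponds to a generalized confluence (Geach) condition: forall x forall y (x R^2 y -> exists w (y R^2 w & x = w)).
F1: fails — oR²p but no w with pR²w and o=w.
F2: fails — qR²m but no w with mR²w and q=w.
F3: fails — bR²a but no w with aR²w and b=w.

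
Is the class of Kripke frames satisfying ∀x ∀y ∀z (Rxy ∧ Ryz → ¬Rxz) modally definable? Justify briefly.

Not modally definable

If a class were modally definable it would be closed under surjective bounded morphisms (Goldblatt–Thomason).
The 5-cycle (worlds a,b,c,d,e with a→b→c→d→e→a) is intransitive. Mapping every world to a single reflexive point • is a surjective bounded morphism; the reflexive point is not intransitive (R••∧R•• but R••).
So no modal formula (or set of formulas) defines exactly the intransitive frames.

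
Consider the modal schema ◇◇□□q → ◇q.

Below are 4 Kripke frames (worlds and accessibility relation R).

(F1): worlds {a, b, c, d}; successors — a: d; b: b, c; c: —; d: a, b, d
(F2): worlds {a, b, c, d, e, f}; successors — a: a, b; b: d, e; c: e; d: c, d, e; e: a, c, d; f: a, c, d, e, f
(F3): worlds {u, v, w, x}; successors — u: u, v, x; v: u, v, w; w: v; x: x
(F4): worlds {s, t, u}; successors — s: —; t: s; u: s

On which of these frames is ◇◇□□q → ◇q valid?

(F4)

The schema corresponds to a generalized confluence (Geach) condition: ∀x ∀y (xR²y → ∃w (yR²w ∧ xRw)).
(F1): fails — aR²b but no w with bR²w and aRw.
(F2): fails — cR²c but no w with cR²w and cRw.
(F3): fails — vR²x but no t with xR²t and vRt.
(F4): condition met.
Valid on: (F4).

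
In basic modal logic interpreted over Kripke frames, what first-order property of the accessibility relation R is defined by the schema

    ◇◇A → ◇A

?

Equivalently (dual form): □A → □□A.
Suppose □A→□□A is valid. Take Rxy, Ryz and set V(A)={w : Rxw}. Then □A at x, so □□A at x, so □A at y, so A at z, i.e. Rxz.

Transitivity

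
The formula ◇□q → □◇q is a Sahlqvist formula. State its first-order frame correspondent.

convergence

This schema is the .2 axiom.
It corresponds to convergence: ∀x ∀y ∀z (Rxy ∧ Rxz → ∃w (Ryw ∧ Rzw)).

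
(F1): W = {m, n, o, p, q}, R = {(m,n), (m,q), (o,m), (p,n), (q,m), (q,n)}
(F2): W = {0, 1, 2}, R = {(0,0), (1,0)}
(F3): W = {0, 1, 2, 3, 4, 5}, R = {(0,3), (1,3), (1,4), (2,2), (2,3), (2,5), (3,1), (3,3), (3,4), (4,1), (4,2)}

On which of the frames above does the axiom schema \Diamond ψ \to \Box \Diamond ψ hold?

(F2)

This is the axiom for the Euclidean property; its first-order frame correspondent is \forall x \forall y \forall z (Rxy \wedge Rxz \to Ryz).
(F1): fails — Rmq and Rmq but not Rqq.
(F2): ✓.
(F3): fails — R14 and R14 but not R44.
Valid on: (F2).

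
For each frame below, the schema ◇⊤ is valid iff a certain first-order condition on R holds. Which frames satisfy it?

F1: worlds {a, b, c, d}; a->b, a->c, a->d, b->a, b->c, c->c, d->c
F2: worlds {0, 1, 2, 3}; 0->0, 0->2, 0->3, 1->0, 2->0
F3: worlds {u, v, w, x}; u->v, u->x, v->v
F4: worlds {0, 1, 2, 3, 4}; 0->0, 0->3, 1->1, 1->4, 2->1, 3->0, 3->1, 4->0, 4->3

F1, F4

The schema corresponds to seriality: ∀x ∃y Rxy.
F1: condition met.
F2: fails — world 3 has no successor.
F3: fails — world w has no successor.
F4: condition met.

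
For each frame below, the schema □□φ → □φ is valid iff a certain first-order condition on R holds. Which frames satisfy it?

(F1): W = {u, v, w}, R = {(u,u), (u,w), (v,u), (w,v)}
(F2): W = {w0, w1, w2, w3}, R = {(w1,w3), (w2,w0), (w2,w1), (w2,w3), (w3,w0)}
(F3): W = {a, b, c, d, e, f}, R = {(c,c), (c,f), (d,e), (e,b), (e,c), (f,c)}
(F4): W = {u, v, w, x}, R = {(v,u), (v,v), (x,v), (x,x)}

Frame correspondent (Sahlqvist): ∀x ∀y (Rxy → ∃z (Rxz ∧ Rzy)) — i.e. density.
(F1): fails — Rwv but no z with Rwz and Rzv.
(F2): fails — Rw3w0 but no z with Rw3z and Rzw0.
(F3): fails — Reb but no z with Rez and Rzb.
(F4): ✓.
Valid on: (F4).

(F4)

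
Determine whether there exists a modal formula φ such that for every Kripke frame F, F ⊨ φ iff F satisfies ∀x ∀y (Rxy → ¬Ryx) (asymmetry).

No

If a class were modally definable it would be closed under surjective bounded morphisms (Goldblatt–Thomason).
The 3-cycle (worlds s,t,u with s→t→u→s) is asymmetric. Mapping every world to a single reflexive point • is a surjective bounded morphism, and the reflexive point is not asymmetric (R•• but asymmetry requires ¬R••).
So the class is not modally definable.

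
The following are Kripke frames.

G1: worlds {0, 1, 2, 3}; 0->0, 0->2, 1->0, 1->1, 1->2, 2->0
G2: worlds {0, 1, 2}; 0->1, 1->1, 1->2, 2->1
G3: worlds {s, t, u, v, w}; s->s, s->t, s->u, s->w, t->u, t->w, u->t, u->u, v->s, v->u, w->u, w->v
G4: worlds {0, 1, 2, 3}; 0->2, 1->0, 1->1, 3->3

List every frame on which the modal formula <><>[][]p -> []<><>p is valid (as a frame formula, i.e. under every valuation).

The schema corresponds to a generalized confluence (Geach) condition: forall x forall y forall z ((x R^2 y & xRz) -> exists w (y R^2 w & z R^2 w)).
G1: ✓.
G2: ✓.
G3: ✓.
G4: fails — 1R²0, 1R0 but no w with 0R²w and 0R²w.

G1, G2, G3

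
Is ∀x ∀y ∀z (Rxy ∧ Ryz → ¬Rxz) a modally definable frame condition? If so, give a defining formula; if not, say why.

If a class were modally definable it would be closed under surjective bounded morphisms (Goldblatt–Thomason).
The 7-cycle (worlds w0,w1,w2,w3,w4,w5,w6 with w0→w1→w2→w3→w4→w5→w6→w0) is intransitive. Mapping every world to a single reflexive point • is a surjective bounded morphism; the reflexive point is not intransitive (R••∧R•• but R••).
So no modal formula (or set of formulas) defines exactly the intransitive frames.

No — not modally definable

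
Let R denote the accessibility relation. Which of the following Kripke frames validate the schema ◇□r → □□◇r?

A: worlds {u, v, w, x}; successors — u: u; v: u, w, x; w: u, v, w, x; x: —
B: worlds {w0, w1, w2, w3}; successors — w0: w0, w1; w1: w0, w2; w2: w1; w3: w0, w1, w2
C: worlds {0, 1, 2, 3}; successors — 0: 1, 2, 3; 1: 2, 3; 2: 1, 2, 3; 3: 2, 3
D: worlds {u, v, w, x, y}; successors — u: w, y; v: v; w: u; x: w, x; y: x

Frame correspondent (Sahlqvist): ∀x ∀y ∀z ((xRy ∧ xR²z) → ∃w (yRw ∧ zRw)) — i.e. a generalized confluence (Geach) condition.
A: fails — vRu, vR²x but no t with uRt and xRt.
B: fails — w0Rw1, w0R²w2 but no w with w1Rw and w2Rw.
C: ✓.
D: fails — uRw, uR²u but no t with wRt and uRt.
Valid on: C.

C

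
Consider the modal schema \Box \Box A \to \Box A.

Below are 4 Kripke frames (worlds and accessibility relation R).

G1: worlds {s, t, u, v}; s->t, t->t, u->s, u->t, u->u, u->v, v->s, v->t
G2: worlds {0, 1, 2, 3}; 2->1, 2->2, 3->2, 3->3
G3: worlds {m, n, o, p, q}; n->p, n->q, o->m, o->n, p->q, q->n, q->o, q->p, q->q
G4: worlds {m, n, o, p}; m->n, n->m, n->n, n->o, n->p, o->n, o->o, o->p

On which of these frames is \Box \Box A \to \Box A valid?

The schema corresponds to density: \forall x \forall y (Rxy \to \exists z (Rxz \wedge Rzy)).
G1: fails — Rvs but no z with Rvz and Rzs.
G2: ✓.
G3: fails — Ron but no z with Roz and Rzn.
G4: ✓.
Valid on: G2, G4.

G2, G4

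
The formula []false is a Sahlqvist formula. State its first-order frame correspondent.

emptiness of R

□⊥ is valid iff no world has any successor (otherwise □⊥ fails at any world with one).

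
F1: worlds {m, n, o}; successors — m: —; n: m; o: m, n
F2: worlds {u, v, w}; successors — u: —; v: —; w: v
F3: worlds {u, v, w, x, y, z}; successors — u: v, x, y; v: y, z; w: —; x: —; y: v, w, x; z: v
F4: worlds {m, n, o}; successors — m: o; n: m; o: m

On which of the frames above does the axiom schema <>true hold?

F4

The schema corresponds to seriality: forall x exists y Rxy.
F1: fails — world m has no successor.
F2: fails — world u has no successor.
F3: fails — world w has no successor.
F4: condition met.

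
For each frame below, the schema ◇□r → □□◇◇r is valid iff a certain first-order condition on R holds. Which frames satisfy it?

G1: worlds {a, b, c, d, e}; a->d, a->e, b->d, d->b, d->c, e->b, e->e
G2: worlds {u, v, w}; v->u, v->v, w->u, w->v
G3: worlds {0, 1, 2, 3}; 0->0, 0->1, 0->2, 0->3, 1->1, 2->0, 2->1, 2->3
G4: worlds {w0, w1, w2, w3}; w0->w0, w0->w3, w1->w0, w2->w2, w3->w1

Frame correspondent (Sahlqvist): ∀x ∀y ∀z ((xRy ∧ xR²z) → ∃w (yRw ∧ zR²w)) — i.e. a generalized confluence (Geach) condition.
G1: fails — aRd, aR²c but no w with dRw and cR²w.
G2: fails — vRu, vR²u but no t with uRt and uR²t.
G3: fails — 0R0, 0R²3 but no w with 0Rw and 3R²w.
G4: fails — w0Rw3, w0R²w1 but no w with w3Rw and w1R²w.
Valid on no frame.

none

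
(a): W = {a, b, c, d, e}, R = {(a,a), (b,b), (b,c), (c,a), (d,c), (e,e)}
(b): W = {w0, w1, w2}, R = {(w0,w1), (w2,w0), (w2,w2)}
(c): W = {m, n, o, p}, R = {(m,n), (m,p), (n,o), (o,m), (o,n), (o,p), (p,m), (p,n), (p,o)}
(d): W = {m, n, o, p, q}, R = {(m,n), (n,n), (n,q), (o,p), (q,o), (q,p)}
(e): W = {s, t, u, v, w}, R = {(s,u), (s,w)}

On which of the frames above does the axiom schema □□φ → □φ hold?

none

The schema corresponds to density: ∀x ∀y (Rxy → ∃z (Rxz ∧ Rzy)).
(a): fails — Rdc but no z with Rdz and Rzc.
(b): fails — Rw0w1 but no z with Rw0z and Rzw1.
(c): fails — Rno but no z with Rnz and Rzo.
(d): fails — Rop but no z with Roz and Rzp.
(e): fails — Rsu but no z with Rsz and Rzu.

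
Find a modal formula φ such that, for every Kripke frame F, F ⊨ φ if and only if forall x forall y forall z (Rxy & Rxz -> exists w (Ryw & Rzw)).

◇□q → □◇q

This is convergence; the standard corresponding axiom is .2: ◇□q → □◇q.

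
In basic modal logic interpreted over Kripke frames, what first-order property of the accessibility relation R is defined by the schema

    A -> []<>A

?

symmetry

Suppose A→□◇A is valid. Take Rxy and set V(A)={x}. Then A at x, so □◇A at x, so ◇A at y, so some z with Ryz has A; z=x, i.e. Ryx.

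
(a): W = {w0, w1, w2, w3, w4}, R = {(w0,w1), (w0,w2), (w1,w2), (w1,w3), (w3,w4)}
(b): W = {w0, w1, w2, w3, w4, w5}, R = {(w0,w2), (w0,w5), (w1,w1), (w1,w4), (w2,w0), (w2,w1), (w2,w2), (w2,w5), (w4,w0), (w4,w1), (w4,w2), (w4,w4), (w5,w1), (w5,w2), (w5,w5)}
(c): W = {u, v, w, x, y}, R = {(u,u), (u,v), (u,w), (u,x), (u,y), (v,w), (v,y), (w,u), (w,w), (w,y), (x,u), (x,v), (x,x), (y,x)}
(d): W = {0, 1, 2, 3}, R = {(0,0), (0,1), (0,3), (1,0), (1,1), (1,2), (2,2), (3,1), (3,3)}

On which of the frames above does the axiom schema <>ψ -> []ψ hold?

none

The schema corresponds to partial functionality: forall x forall y forall z (Rxy & Rxz -> y = z).
(a): fails — w0 sees both w1 and w2.
(b): fails — w0 sees both w2 and w5.
(c): fails — u sees both u and v.
(d): fails — 0 sees both 0 and 1.
Valid on no frame.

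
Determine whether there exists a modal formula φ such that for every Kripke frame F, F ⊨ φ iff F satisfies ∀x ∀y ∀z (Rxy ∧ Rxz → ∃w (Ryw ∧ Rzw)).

Yes: it is convergence, defined by the .2 schema ◇□p → □◇p.
Suppose ◇□p→□◇p is valid. Take Rxy, Rxz and set V(p)={w : Ryw}. Then □p at y so ◇□p at x, so □◇p at x, so ◇p at z, giving w with Rzw and Ryw.

Yes, by ◇□p → □◇p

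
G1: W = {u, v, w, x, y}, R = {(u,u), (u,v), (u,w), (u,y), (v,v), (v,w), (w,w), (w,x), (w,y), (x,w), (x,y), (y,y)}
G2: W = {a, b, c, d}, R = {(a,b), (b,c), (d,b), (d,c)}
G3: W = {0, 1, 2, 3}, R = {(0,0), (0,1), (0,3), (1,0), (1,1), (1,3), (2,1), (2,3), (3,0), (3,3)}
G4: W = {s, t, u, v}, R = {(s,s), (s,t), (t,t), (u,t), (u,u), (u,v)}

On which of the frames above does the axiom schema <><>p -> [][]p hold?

The schema corresponds to a generalized confluence (Geach) condition: forall x forall y forall z ((x R^2 y & x R^2 z) -> exists w (y = w & z = w)).
G1: fails — uR²u, uR²v but u ≠ v.
G2: holds.
G3: fails — 0R²0, 0R²1 but 0 ≠ 1.
G4: fails — sR²s, sR²t but s ≠ t.

G2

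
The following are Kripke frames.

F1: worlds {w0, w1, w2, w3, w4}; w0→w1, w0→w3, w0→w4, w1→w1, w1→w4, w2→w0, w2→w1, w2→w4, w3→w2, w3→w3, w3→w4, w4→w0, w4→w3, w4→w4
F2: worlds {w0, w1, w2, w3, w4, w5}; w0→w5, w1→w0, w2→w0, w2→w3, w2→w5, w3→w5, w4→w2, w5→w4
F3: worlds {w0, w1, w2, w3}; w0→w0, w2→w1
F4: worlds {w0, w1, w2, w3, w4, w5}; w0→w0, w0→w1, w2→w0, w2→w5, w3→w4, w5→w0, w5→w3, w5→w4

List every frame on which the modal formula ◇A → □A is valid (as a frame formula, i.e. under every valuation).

F3

This is the axiom for partial functionality; its first-order frame correspondent is ∀x ∀y ∀z (Rxy ∧ Rxz → y = z).
F1: fails — w0 sees both w1 and w3.
F2: fails — w2 sees both w0 and w3.
F3: condition met.
F4: fails — w0 sees both w0 and w1.
Valid on: F3.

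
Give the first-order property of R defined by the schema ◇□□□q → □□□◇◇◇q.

This is a Sahlqvist (Geach-type) schema ◇^1□^3q → □^3◇^3q.
Minimal-valuation argument: fix x; take any y with xR^1y and any z with xR^3z. Set V(q) to the set of worlds R-reachable from y in exactly 3 steps. Then □^3q holds at y, so the antecedent holds at x; validity forces ◇^3q at z, giving a w with zR^3w and yR^3w.
First-order correspondent: ∀x ∀y ∀z ((xRy ∧ xR³z) → ∃w (yR³w ∧ zR³w)).

∀x ∀y ∀z ((xRy ∧ xR³z) → ∃w (yR³w ∧ zR³w))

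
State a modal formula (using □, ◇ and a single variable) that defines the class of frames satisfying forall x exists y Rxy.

A defining formula is □p → ◇p (the D axiom).

□p → ◇p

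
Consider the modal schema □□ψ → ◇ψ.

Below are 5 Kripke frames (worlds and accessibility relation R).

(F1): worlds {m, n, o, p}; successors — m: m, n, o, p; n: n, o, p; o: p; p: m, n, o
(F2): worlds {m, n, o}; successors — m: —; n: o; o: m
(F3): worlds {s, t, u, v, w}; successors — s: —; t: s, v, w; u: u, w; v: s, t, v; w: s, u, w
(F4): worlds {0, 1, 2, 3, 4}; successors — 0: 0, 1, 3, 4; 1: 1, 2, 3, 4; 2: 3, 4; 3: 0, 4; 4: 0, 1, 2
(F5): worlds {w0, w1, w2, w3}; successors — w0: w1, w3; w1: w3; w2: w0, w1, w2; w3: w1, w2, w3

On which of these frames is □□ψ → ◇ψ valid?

(F4), (F5)

The schema corresponds to a generalized confluence (Geach) condition: ∀x ∃w (xR²w ∧ xRw).
(F1): fails — at o but no w with oR²w and oRw.
(F2): fails — at m but no w with mR²w and mRw.
(F3): fails — at s but no w* with sR²w* and sRw*.
(F4): condition met.
(F5): condition met.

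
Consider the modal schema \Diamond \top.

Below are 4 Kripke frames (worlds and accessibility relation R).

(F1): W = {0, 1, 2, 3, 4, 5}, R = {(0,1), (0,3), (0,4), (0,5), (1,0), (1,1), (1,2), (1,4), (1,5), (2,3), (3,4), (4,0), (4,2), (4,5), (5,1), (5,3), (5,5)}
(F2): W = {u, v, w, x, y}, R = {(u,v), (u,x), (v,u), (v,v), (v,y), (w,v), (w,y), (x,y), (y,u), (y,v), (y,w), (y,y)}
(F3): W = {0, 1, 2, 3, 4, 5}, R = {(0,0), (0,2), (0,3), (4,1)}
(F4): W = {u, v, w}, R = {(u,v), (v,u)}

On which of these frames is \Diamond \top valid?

This is the axiom for seriality; its first-order frame correspondent is \forall x \exists y Rxy.
(F1): satisfies the condition.
(F2): satisfies the condition.
(F3): fails — world 1 has no successor.
(F4): fails — world w has no successor.
Valid on: (F1), (F2).

(F1), (F2)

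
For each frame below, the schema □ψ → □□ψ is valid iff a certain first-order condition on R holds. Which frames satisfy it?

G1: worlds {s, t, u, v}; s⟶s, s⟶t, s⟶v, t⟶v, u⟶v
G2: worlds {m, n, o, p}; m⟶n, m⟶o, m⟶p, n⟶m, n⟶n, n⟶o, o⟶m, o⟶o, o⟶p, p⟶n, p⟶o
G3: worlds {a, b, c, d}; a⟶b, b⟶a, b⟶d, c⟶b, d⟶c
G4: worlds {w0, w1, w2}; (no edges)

This is the axiom for transitivity; its first-order frame correspondent is ∀x ∀y ∀z (Rxy ∧ Ryz → Rxz).
G1: satisfies the condition.
G2: fails — Rom and Rmn but not Ron.
G3: fails — Rdc and Rcb but not Rdb.
G4: satisfies the condition.
Valid on: G1, G4.

G1, G4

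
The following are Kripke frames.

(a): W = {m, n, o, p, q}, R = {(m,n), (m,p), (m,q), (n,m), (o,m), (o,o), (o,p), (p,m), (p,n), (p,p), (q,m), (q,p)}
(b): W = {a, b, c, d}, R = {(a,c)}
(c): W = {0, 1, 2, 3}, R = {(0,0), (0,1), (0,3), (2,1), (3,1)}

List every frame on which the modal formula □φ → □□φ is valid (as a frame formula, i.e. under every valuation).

This is the axiom for transitivity; its first-order frame correspondent is ∀x ∀y ∀z (Rxy ∧ Ryz → Rxz).
(a): fails — Rom and Rmq but not Roq.
(b): satisfies the condition.
(c): satisfies the condition.

(b), (c)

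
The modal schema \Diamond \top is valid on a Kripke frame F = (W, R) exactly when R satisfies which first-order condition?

◇⊤ holds at w iff w has a successor, so frame-validity of ◇⊤ is exactly seriality. Equivalently via □A → ◇A:
Suppose □A→◇A is valid. At any x set V(A)=W. Then □A at x, so ◇A at x, so x has a successor.
Conversely, on a frame with seriality the schema holds at every world under every valuation.
So the correspondent is seriality.

seriality: \forall x \exists y Rxy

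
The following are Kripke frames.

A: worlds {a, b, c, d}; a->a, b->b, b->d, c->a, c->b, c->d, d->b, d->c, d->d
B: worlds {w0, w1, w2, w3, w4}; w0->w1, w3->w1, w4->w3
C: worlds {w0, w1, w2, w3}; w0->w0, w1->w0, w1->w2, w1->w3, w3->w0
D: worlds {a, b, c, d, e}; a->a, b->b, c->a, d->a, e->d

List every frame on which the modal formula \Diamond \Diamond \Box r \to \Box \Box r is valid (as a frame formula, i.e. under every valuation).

C, D

The schema corresponds to a generalized confluence (Geach) condition: \forall x \forall y \forall z ((x R^2 y \wedge x R^2 z) \to \exists w (yRw \wedge z = w)).
A: fails — bR²b, bR²c but no w with bRw and c=w.
B: fails — w4R²w1, w4R²w1 but no w with w1Rw and w1=w.
C: ✓.
D: ✓.
Valid on: C, D.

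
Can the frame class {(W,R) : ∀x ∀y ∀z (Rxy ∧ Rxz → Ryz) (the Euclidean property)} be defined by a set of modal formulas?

Definable; ◇q → □◇q defines it

This is a Sahlqvist condition; the 5 axiom ◇q → □◇q defines it.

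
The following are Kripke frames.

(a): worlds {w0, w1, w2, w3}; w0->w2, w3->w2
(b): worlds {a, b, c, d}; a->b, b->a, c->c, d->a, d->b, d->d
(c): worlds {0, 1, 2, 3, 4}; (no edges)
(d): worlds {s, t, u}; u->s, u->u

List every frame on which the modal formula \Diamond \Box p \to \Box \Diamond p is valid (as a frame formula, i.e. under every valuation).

(c)

Frame correspondent (Sahlqvist): \forall x \forall y \forall z (Rxy \wedge Rxz \to \exists w (Ryw \wedge Rzw)) — i.e. convergence.
(a): fails — Rw0w2 and Rw0w2 but w2 and w2 have no common successor.
(b): fails — Rdb and Rda but b and a have no common successor.
(c): ✓.
(d): fails — Rus and Rus but s and s have no common successor.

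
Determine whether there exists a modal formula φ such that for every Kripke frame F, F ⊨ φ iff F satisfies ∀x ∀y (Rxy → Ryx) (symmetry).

Yes: it is symmetry, defined by the B schema q → □◇q.

Yes, by q → □◇q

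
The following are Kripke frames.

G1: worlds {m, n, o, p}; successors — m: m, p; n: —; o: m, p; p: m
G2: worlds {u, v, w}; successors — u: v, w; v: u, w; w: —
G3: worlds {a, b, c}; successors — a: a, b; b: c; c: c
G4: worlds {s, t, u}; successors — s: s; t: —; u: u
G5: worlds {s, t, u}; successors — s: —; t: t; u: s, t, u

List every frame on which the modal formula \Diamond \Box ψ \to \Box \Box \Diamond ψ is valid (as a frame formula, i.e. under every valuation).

Frame correspondent (Sahlqvist): \forall x \forall y \forall z ((xRy \wedge x R^2 z) \to \exists w (yRw \wedge zRw)) — i.e. a generalized confluence (Geach) condition.
G1: holds.
G2: fails — uRv, uR²w but no t with vRt and wRt.
G3: fails — aRa, aR²b but no w with aRw and bRw.
G4: holds.
G5: fails — uRs, uR²s but no w with sRw and sRw.
Valid on: G1, G4.

G1, G4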